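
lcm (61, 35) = 2135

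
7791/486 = 2597/162 =16.03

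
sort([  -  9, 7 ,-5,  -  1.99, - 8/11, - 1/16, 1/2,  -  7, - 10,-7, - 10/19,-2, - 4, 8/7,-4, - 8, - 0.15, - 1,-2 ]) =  [-10,-9, - 8,-7,-7,  -  5, - 4,-4,-2, -2, - 1.99,- 1, - 8/11, - 10/19,-0.15,-1/16,1/2,8/7, 7]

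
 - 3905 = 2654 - 6559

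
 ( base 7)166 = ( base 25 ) 3m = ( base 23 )45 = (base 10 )97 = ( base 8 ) 141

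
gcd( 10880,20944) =272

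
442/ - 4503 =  - 442/4503 = - 0.10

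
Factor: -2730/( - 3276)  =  5/6 = 2^( -1)*3^( -1 )*5^1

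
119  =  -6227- - 6346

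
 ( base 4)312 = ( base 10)54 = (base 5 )204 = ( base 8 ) 66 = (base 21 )2c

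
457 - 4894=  - 4437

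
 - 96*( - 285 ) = 27360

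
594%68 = 50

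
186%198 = 186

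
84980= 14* 6070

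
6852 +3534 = 10386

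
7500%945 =885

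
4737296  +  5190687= 9927983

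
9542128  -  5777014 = 3765114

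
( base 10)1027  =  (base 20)2b7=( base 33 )V4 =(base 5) 13102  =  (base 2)10000000011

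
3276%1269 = 738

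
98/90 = 1 + 4/45 = 1.09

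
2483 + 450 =2933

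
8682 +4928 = 13610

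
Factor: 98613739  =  7^1*1093^1*12889^1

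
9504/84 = 113 + 1/7 = 113.14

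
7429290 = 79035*94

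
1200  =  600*2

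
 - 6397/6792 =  - 1 + 395/6792=- 0.94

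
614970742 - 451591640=163379102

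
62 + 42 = 104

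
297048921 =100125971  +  196922950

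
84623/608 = 84623/608 = 139.18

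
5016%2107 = 802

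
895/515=179/103 = 1.74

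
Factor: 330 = 2^1*3^1  *  5^1*11^1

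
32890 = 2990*11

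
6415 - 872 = 5543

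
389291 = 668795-279504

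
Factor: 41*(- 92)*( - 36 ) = 135792 = 2^4*3^2 * 23^1*41^1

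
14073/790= 14073/790 = 17.81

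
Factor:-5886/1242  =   - 23^( - 1)*109^1 = - 109/23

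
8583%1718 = 1711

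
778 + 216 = 994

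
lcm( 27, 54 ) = 54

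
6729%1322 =119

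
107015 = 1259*85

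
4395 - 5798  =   - 1403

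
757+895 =1652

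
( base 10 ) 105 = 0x69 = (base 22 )4h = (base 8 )151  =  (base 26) 41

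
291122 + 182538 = 473660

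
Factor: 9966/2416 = 2^( - 3 ) * 3^1*11^1= 33/8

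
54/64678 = 27/32339 = 0.00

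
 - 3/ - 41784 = 1/13928 =0.00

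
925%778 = 147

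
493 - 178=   315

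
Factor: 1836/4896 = 2^( - 3 )*3^1 = 3/8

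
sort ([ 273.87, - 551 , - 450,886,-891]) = [ - 891, - 551, - 450,273.87, 886 ]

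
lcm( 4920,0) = 0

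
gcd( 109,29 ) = 1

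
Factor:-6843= -3^1*2281^1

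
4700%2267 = 166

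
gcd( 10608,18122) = 442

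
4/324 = 1/81 = 0.01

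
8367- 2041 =6326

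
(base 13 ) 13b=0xDB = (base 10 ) 219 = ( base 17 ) cf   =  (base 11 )18a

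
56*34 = 1904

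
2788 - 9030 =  - 6242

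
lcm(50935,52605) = 3208905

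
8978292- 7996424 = 981868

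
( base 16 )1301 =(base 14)1ab7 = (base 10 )4865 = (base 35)3y0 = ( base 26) 753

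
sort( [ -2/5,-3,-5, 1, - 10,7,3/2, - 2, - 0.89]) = [ - 10, - 5,-3 , -2, - 0.89,-2/5,  1,3/2, 7]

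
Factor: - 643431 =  - 3^1*139^1*1543^1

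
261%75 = 36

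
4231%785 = 306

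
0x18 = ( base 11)22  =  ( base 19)15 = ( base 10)24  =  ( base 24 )10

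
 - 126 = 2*( - 63 )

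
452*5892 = 2663184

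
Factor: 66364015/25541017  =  5^1 * 23^(-1)*193^1 *68771^1*1110479^( - 1 )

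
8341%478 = 215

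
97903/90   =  97903/90 = 1087.81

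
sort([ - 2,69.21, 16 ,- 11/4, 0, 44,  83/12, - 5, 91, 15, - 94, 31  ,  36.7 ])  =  [ - 94, - 5, - 11/4, - 2, 0, 83/12, 15, 16,31, 36.7,44,69.21, 91 ] 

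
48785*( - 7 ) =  - 341495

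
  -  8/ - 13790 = 4/6895 = 0.00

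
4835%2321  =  193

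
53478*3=160434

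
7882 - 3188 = 4694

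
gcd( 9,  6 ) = 3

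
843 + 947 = 1790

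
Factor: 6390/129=2130/43 = 2^1*3^1*5^1*43^( - 1 )*71^1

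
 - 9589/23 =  - 9589/23 = - 416.91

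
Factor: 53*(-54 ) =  - 2^1*3^3*53^1 = - 2862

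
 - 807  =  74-881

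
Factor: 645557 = 11^1*58687^1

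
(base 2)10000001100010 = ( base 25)d6f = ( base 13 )3a09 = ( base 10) 8290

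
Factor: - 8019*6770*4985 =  - 2^1*3^6*5^2*11^1* 677^1*997^1 = - 270628820550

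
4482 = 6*747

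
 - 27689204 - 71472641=-99161845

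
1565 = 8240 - 6675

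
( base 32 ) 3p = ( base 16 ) 79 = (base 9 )144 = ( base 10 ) 121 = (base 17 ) 72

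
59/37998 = 59/37998 = 0.00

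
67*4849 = 324883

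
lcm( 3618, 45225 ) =90450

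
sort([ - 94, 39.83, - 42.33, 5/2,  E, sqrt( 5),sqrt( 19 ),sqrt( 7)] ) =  [ - 94,  -  42.33,sqrt(5), 5/2,sqrt( 7),E,sqrt( 19),  39.83]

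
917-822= 95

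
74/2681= 74/2681 = 0.03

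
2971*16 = 47536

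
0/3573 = 0  =  0.00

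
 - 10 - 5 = - 15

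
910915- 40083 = 870832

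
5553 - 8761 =-3208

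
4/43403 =4/43403 = 0.00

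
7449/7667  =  7449/7667=0.97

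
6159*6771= 41702589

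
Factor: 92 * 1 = 92 = 2^2*23^1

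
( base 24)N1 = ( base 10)553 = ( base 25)M3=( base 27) KD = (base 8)1051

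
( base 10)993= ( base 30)133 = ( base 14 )50D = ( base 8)1741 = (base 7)2616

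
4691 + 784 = 5475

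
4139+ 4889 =9028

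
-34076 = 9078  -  43154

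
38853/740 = 52+373/740= 52.50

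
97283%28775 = 10958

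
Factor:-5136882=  - 2^1*3^1*856147^1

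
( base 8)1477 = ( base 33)p6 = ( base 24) 1af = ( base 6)3503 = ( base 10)831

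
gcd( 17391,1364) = 341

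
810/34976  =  405/17488=   0.02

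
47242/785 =60 + 142/785 = 60.18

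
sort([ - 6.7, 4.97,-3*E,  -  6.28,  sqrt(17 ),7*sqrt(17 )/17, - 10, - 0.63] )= [-10,-3*E, - 6.7,-6.28, - 0.63,7*sqrt( 17 )/17, sqrt(17), 4.97]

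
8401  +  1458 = 9859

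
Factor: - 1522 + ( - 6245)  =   - 7767 = -3^2*863^1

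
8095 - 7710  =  385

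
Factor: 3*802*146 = 351276 =2^2 * 3^1*73^1*401^1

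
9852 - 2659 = 7193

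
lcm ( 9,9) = 9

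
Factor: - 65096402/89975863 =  - 2^1 *7^2*53^1*83^1 * 151^1*991^ ( -1)*90793^(  -  1)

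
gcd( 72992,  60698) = 2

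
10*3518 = 35180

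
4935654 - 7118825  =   - 2183171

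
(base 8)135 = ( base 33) 2R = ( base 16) 5D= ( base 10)93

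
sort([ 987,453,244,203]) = [203,244, 453,987 ]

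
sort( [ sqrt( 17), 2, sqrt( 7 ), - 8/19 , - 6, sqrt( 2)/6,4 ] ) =[-6, -8/19, sqrt( 2 )/6, 2 , sqrt( 7),4 , sqrt( 17) ]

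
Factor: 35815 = 5^1*13^1*19^1 * 29^1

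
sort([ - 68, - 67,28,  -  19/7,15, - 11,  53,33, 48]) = [ - 68, - 67, - 11, - 19/7,15,28, 33,48,53 ] 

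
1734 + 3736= 5470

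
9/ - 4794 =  - 3/1598 = - 0.00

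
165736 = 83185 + 82551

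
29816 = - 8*(-3727)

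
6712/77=87+ 13/77=87.17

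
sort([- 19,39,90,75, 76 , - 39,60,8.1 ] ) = [ - 39, -19, 8.1, 39,60,75,76,90]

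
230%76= 2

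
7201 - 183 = 7018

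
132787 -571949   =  -439162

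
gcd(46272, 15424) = 15424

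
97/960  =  97/960 = 0.10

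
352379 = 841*419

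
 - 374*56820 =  - 21250680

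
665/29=22+27/29= 22.93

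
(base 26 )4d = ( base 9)140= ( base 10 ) 117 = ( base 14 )85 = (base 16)75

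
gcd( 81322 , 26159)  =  1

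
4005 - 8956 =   -  4951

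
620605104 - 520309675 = 100295429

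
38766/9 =12922/3 = 4307.33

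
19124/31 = 616+ 28/31=616.90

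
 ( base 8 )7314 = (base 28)4N8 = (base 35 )338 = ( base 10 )3788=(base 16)ECC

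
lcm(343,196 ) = 1372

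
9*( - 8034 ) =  - 72306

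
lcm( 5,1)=5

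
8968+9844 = 18812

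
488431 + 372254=860685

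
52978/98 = 540  +  29/49 = 540.59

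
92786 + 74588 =167374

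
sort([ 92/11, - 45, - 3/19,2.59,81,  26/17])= [  -  45, - 3/19,26/17,  2.59,92/11, 81] 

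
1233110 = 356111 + 876999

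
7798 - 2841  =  4957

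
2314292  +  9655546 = 11969838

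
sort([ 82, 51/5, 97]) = [51/5, 82,97]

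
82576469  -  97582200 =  - 15005731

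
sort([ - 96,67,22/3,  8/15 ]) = [ - 96,8/15, 22/3, 67]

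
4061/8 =4061/8=507.62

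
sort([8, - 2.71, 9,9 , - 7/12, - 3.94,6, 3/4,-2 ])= [-3.94 , - 2.71, - 2,  -  7/12, 3/4, 6,8 , 9,9]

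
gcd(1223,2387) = 1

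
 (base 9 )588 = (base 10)485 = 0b111100101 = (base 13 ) 2B4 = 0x1E5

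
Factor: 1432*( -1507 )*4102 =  - 2^4*7^1*11^1*137^1* 179^1 * 293^1 = - 8852214448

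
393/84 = 4 + 19/28  =  4.68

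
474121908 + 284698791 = 758820699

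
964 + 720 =1684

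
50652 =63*804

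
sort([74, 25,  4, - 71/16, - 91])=[ - 91,- 71/16,4, 25, 74]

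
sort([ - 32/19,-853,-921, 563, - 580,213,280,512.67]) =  [ - 921,-853, - 580,- 32/19,213,280,512.67, 563] 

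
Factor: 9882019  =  7^1*23^1*61379^1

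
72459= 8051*9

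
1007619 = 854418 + 153201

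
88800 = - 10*( - 8880) 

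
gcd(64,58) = 2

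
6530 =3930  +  2600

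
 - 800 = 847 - 1647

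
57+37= 94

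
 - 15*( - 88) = 1320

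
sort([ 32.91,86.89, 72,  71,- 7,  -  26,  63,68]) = [ - 26,-7,32.91, 63, 68  ,  71, 72 , 86.89]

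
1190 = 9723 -8533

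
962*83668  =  80488616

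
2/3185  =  2/3185 = 0.00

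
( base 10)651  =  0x28B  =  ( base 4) 22023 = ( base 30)LL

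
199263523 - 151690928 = 47572595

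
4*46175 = 184700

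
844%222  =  178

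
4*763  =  3052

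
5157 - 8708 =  - 3551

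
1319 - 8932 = - 7613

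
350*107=37450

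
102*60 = 6120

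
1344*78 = 104832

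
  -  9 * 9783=  -  88047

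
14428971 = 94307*153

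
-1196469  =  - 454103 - 742366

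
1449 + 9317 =10766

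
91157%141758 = 91157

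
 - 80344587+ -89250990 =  - 169595577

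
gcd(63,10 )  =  1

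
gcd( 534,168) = 6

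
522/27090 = 29/1505 = 0.02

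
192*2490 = 478080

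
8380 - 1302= 7078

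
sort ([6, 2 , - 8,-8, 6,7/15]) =[ - 8, - 8, 7/15, 2 , 6, 6]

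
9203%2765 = 908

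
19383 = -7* (-2769) 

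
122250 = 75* 1630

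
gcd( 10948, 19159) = 2737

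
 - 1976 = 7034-9010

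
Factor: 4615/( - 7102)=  - 2^( - 1)*5^1 * 13^1*53^( - 1 ) * 67^( - 1 ) * 71^1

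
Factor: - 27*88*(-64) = 2^9*3^3*11^1 = 152064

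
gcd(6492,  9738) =3246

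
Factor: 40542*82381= 3339890502 =2^1*3^1*13^1 * 29^1*233^1*6337^1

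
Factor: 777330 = 2^1*3^3*5^1*2879^1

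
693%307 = 79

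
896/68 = 13 + 3/17=   13.18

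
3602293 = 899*4007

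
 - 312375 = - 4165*75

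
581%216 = 149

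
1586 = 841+745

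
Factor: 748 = 2^2*11^1*17^1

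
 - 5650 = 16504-22154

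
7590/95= 1518/19 = 79.89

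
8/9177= 8/9177 = 0.00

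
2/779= 2/779 = 0.00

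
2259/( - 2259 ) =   -  1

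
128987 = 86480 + 42507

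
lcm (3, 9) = 9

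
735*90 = 66150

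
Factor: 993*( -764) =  - 2^2*3^1*191^1*331^1 = -758652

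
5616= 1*5616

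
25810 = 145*178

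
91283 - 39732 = 51551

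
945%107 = 89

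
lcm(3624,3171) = 25368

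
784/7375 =784/7375= 0.11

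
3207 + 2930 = 6137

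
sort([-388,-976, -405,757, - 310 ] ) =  [ - 976,-405 , - 388,-310,757 ] 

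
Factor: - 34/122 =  - 17^1*61^( - 1)= - 17/61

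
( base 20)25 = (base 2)101101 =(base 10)45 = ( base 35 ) 1a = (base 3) 1200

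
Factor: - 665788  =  -2^2  *17^1*9791^1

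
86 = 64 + 22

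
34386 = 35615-1229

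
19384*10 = 193840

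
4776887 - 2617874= 2159013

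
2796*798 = 2231208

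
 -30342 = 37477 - 67819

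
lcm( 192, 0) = 0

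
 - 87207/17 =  - 5130 + 3/17=-5129.82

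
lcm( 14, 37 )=518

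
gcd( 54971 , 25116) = 7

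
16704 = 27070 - 10366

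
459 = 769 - 310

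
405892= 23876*17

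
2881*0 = 0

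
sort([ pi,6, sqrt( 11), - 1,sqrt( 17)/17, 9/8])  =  [  -  1, sqrt( 17)/17,9/8 , pi,sqrt( 11), 6 ]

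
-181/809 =  -  181/809 = - 0.22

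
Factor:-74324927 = - 229^1*463^1* 701^1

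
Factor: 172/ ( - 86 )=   -  2^1  =  - 2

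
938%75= 38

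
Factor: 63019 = 11^1*17^1 * 337^1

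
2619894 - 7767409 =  - 5147515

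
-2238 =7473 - 9711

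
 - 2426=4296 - 6722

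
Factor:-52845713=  - 52845713^1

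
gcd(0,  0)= 0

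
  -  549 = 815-1364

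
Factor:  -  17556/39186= -418/933 = - 2^1*3^( - 1)*11^1*19^1 * 311^ ( - 1 ) 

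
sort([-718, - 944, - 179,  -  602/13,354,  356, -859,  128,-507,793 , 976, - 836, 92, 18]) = [ - 944, - 859, - 836,  -  718, - 507,  -  179,  -  602/13,18,92,128,354,  356, 793,976]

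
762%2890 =762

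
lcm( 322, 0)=0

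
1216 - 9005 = -7789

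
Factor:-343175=-5^2*7^1 * 37^1*53^1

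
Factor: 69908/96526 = 34954/48263 = 2^1*17^( - 2)*167^( -1)*17477^1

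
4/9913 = 4/9913=0.00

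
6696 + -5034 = 1662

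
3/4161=1/1387 = 0.00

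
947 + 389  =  1336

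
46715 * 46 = 2148890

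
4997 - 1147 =3850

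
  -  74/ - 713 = 74/713 = 0.10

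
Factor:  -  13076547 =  - 3^1*11^1*396259^1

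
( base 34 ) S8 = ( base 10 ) 960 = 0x3c0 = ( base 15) 440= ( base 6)4240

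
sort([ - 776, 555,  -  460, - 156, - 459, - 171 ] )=[ - 776, - 460, - 459, - 171, - 156 , 555]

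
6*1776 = 10656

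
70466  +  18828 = 89294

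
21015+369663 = 390678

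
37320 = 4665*8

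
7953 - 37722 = - 29769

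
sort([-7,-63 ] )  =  [-63, - 7 ] 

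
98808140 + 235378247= 334186387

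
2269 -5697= -3428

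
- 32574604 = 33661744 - 66236348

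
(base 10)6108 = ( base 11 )4653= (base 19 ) GH9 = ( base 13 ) 2a1b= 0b1011111011100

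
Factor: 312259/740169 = 3^( - 2 )*61^1*5119^1*82241^(  -  1 ) 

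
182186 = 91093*2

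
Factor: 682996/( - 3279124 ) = -170749^1*819781^( - 1 )   =  - 170749/819781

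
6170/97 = 63  +  59/97 = 63.61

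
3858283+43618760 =47477043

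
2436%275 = 236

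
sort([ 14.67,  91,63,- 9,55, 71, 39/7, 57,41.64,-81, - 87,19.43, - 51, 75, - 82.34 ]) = [ - 87, - 82.34, - 81,-51 ,-9,39/7,14.67, 19.43,41.64,55,57,63,71,75 , 91 ] 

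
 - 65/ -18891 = 65/18891 = 0.00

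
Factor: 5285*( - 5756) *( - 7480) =227545040800 =2^5*5^2*7^1*11^1*17^1*151^1*1439^1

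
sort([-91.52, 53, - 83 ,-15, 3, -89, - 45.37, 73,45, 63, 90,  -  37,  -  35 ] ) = [  -  91.52, - 89,- 83, - 45.37, - 37,  -  35, - 15, 3 , 45,53,  63,73, 90]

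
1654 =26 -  - 1628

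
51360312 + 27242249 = 78602561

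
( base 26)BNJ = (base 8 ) 17565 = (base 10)8053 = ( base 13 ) 3886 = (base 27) B17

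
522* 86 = 44892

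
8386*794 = 6658484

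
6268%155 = 68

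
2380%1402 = 978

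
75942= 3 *25314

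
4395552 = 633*6944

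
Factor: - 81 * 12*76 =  - 2^4*3^5 * 19^1  =  - 73872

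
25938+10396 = 36334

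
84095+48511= 132606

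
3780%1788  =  204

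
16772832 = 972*17256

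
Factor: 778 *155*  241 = 29062190 = 2^1*5^1*31^1*241^1*389^1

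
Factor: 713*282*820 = 164874120= 2^3*3^1*5^1*23^1*31^1*41^1*47^1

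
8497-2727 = 5770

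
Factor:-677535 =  - 3^1 *5^1*17^1*2657^1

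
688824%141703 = 122012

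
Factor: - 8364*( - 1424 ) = 11910336 = 2^6 * 3^1*17^1 * 41^1 * 89^1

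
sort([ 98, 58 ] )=[ 58,  98]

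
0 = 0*( - 579)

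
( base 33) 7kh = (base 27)BAB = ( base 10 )8300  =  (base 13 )3a16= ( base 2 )10000001101100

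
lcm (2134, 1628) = 157916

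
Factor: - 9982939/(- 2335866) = 2^( - 1)*3^( - 1)*13^(-1 )*29947^ ( - 1)*9982939^1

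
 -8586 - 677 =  - 9263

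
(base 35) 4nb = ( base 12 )3384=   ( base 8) 13124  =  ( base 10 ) 5716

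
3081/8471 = 3081/8471=0.36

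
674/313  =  674/313 = 2.15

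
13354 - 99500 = - 86146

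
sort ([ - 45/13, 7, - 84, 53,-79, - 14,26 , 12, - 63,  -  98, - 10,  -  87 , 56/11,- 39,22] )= [-98 , - 87, - 84, - 79, - 63, -39, - 14, - 10 , - 45/13,  56/11,7,12, 22,26, 53]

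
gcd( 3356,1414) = 2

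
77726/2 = 38863 = 38863.00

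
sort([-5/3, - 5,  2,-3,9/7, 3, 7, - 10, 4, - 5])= [ - 10, - 5,-5, - 3, - 5/3, 9/7, 2,3,4, 7 ] 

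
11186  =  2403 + 8783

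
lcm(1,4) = 4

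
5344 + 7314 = 12658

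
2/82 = 1/41 = 0.02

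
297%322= 297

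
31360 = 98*320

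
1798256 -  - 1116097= 2914353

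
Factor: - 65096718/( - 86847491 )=2^1*3^1*193^ ( - 1) * 449987^(  -  1)*10849453^1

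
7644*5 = 38220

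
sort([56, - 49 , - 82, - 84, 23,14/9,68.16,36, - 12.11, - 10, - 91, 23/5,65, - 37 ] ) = [ - 91, - 84, - 82, - 49, - 37, - 12.11, - 10,14/9,  23/5, 23,  36,56, 65,  68.16] 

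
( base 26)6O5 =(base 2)1001001001101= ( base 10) 4685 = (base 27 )6be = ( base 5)122220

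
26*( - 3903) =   -  101478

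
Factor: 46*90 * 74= 306360 = 2^3  *3^2 *5^1 * 23^1 * 37^1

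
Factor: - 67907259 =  -3^2 * 7^1*1077893^1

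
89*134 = 11926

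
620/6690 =62/669 = 0.09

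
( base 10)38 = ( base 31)17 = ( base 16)26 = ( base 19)20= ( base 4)212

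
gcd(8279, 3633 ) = 1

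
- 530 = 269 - 799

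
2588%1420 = 1168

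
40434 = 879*46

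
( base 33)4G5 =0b1001100011001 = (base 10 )4889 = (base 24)8bh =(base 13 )22C1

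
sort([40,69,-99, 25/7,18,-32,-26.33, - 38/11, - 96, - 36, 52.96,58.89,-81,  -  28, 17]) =[ - 99, - 96, - 81, -36, -32,-28, - 26.33, - 38/11, 25/7, 17,18, 40,52.96,58.89 , 69 ]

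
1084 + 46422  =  47506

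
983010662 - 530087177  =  452923485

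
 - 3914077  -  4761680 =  - 8675757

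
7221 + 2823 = 10044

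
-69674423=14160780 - 83835203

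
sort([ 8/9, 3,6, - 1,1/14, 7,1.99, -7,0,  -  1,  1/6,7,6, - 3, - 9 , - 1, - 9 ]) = [ - 9 , - 9 , - 7, - 3, - 1, - 1, - 1,0,1/14, 1/6, 8/9,1.99,3,6,6, 7, 7 ] 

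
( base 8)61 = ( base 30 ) 1j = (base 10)49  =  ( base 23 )23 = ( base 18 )2d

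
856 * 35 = 29960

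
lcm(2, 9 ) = 18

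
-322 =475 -797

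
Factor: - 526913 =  - 526913^1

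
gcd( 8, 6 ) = 2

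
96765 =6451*15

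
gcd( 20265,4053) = 4053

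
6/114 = 1/19 = 0.05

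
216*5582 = 1205712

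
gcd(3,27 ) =3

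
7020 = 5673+1347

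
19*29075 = 552425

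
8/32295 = 8/32295 = 0.00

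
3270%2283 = 987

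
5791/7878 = 5791/7878 = 0.74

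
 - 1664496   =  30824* ( - 54)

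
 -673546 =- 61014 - 612532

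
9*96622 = 869598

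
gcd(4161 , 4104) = 57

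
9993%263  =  262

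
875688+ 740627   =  1616315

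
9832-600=9232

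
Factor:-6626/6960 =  - 2^( - 3)*3^ ( - 1 )*5^(-1 )*29^( - 1)*3313^1 = - 3313/3480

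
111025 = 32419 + 78606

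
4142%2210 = 1932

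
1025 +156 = 1181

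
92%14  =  8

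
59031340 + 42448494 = 101479834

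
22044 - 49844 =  - 27800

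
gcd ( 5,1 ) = 1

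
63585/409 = 63585/409 = 155.46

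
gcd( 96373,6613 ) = 17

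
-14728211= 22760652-37488863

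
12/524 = 3/131 = 0.02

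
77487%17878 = 5975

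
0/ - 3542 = 0/1 = -0.00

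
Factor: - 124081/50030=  - 2^( - 1)*5^ ( - 1 )*167^1 * 743^1*5003^ ( - 1 ) 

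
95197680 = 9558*9960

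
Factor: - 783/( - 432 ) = 29/16=2^( - 4 )*29^1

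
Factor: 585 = 3^2*5^1*13^1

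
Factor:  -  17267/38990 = -2^(-1) * 5^( - 1)  *7^( - 1 )*31^1 = - 31/70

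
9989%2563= 2300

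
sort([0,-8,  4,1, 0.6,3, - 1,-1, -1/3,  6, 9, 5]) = [ - 8,  -  1, - 1, - 1/3, 0,0.6,  1,  3,  4,5, 6, 9]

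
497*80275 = 39896675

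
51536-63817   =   -12281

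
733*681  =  499173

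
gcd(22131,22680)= 9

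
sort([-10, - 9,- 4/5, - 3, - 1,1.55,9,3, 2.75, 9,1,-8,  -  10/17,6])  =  [ - 10,-9 , - 8,-3, - 1, - 4/5, - 10/17,1, 1.55, 2.75,3, 6,9, 9]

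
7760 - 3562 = 4198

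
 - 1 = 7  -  8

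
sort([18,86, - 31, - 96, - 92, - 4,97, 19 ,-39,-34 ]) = [-96,-92, - 39,-34, - 31, - 4, 18,19,86,97]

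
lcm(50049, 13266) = 1101078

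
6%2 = 0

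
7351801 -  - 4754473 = 12106274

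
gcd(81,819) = 9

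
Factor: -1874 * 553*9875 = -10233679750  =  - 2^1*5^3*7^1*79^2*937^1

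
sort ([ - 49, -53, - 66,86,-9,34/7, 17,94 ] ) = [ -66,-53 ,  -  49, -9, 34/7, 17, 86,94 ] 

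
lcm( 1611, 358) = 3222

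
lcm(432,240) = 2160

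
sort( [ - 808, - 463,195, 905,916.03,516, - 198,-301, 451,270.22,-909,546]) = [ - 909, -808, - 463, -301,-198, 195, 270.22, 451, 516,546,905 , 916.03 ] 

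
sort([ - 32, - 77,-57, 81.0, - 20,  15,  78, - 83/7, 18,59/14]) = [ - 77, - 57, - 32 , - 20, - 83/7,59/14 , 15, 18,78, 81.0 ]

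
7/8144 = 7/8144 = 0.00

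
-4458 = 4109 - 8567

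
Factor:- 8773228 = -2^2*673^1*3259^1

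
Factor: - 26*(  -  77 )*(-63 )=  - 2^1*3^2*7^2 * 11^1* 13^1 = -126126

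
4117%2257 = 1860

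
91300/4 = 22825 = 22825.00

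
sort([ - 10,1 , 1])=[ - 10,  1, 1]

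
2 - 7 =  - 5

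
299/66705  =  299/66705 = 0.00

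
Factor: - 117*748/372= - 7293/31 = - 3^1*11^1*13^1*17^1*31^(  -  1) 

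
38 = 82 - 44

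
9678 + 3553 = 13231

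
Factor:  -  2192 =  - 2^4*137^1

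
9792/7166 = 4896/3583 = 1.37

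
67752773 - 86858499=  -  19105726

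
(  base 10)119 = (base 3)11102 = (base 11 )A9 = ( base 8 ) 167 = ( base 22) 59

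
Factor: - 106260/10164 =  - 115/11 = -5^1*11^( - 1)*23^1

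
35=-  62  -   - 97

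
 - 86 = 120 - 206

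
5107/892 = 5 + 647/892 = 5.73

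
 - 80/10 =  - 8= -8.00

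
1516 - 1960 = -444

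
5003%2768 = 2235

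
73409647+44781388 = 118191035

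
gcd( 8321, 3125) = 1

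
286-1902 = - 1616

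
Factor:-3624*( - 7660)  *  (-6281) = -2^5*3^1*  5^1*11^1*151^1*383^1*571^1=-174359555040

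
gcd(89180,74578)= 98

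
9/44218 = 9/44218 = 0.00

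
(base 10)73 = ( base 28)2h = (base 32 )29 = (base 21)3a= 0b1001001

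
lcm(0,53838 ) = 0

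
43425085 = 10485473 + 32939612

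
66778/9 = 7419+7/9 = 7419.78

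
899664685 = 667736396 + 231928289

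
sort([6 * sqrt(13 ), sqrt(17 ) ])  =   [ sqrt(17), 6 * sqrt ( 13)]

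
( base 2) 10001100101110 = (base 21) k8i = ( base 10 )9006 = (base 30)a06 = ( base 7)35154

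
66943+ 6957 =73900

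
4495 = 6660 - 2165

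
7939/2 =7939/2 = 3969.50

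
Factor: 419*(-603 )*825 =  - 208442025= -  3^3*5^2*11^1*67^1*419^1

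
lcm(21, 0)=0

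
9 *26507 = 238563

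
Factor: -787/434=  -2^( - 1 )*7^ ( - 1 )*31^( - 1)*  787^1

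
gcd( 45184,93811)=1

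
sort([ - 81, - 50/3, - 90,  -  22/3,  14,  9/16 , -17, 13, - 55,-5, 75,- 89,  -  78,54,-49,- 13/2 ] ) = [-90, - 89, - 81,-78,- 55,  -  49, - 17,  -  50/3,  -  22/3,-13/2 , -5, 9/16 , 13,14, 54, 75 ] 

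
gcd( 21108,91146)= 6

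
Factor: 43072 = 2^6*673^1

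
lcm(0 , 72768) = 0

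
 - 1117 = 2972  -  4089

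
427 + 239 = 666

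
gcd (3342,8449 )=1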